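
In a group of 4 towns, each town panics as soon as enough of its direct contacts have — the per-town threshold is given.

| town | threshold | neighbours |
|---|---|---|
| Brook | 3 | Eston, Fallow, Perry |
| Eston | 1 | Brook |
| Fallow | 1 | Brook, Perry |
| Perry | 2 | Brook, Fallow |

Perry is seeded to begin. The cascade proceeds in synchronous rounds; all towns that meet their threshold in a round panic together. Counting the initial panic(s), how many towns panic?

Round 1 — Perry panics (initial).
Round 2 — checking thresholds:
  Brook: 1 of 3 neighbours < 3, not yet.
  Fallow: 1 of 2 neighbours ≥ 1, panics.
Round 3 — no new panics; cascade stops.

2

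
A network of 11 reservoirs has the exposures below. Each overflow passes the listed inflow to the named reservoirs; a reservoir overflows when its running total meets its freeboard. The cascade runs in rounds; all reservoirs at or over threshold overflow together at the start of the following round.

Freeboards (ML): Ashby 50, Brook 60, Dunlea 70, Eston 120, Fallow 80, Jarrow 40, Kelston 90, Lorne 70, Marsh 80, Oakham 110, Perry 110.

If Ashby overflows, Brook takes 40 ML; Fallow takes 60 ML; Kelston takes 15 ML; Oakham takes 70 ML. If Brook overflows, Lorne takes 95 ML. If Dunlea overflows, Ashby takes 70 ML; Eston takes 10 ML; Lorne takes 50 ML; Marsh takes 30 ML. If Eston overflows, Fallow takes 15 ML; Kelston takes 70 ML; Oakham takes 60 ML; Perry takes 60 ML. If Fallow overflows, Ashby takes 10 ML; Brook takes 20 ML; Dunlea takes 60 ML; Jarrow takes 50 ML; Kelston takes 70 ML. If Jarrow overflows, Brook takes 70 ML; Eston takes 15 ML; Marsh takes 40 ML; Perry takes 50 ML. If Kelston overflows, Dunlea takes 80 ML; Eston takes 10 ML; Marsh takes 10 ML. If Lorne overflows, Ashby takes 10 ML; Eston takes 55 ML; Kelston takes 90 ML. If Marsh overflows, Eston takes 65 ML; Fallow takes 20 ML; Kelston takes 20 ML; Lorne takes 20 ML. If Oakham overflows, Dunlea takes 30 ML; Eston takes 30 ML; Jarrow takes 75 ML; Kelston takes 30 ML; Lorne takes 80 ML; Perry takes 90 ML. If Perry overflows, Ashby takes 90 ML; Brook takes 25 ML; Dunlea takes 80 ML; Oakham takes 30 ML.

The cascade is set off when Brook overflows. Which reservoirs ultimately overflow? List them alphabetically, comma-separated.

Ashby, Brook, Dunlea, Kelston, Lorne

Round 1 — Brook overflows (initial).
  Lorne: +95 → 95 ≥ 70
Round 2 — Lorne overflows.
  Ashby: +10 → 10 < 50
  Eston: +55 → 55 < 120
  Kelston: +90 → 90 ≥ 90
Round 3 — Kelston overflows.
  Dunlea: +80 → 80 ≥ 70
  Eston: +10 → 65 < 120
  Marsh: +10 → 10 < 80
Round 4 — Dunlea overflows.
  Ashby: +70 → 80 ≥ 50
  Eston: +10 → 75 < 120
  Marsh: +30 → 40 < 80
Round 5 — Ashby overflows.
  Fallow: +60 → 60 < 80
  Oakham: +70 → 70 < 110
No further overflows.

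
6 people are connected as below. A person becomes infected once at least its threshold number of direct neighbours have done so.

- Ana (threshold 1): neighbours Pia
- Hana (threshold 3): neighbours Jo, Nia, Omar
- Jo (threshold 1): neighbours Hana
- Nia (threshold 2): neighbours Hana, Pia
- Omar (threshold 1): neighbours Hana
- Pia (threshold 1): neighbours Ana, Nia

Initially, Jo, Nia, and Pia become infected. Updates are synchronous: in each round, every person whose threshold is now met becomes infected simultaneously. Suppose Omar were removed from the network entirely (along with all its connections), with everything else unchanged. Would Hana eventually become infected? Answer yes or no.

no

With Omar removed:
Round 1 — Jo, Nia, Pia become infected (initial).
Round 2 — checking thresholds:
  Ana: 1 of 1 neighbours ≥ 1, becomes infected.
  Hana: 2 of 2 neighbours < 3, holds.
Round 3 — no new infections; cascade stops.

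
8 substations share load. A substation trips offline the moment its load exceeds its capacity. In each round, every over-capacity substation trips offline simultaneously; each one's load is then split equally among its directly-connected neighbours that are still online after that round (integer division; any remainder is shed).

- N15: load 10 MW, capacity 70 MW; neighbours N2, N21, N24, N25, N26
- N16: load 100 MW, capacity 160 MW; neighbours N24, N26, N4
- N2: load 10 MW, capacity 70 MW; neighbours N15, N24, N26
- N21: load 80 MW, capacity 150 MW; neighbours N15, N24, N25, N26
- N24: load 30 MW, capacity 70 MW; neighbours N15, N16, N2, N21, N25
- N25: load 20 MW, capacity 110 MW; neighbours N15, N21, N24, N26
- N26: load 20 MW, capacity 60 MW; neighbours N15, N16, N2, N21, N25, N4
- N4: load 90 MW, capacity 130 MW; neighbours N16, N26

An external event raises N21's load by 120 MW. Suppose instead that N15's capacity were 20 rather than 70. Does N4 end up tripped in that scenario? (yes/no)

With N15's capacity at 20:
Round 1 — N21 at 200 > 150. N21 trips offline.
  N21 sheds 200 MW to N15, N24, N25, N26: 50 each.
    N15: 10+50 = 60 > 20
    N24: 30+50 = 80 > 70
    N25: 20+50 = 70 ≤ 110
    N26: 20+50 = 70 > 60
Round 2 — N15, N24, N26 trip offline.
  N15 sheds 60 MW to N2, N25: 30 each.
    N2: 10+30 = 40 ≤ 70
    N25: 70+30 = 100 ≤ 110
  N24 sheds 80 MW to N16, N2, N25: 26 each (2 lost).
    N16: 100+26 = 126 ≤ 160
    N2: 40+26 = 66 ≤ 70
    N25: 100+26 = 126 > 110
  N26 sheds 70 MW to N16, N2, N25, N4: 17 each (2 lost).
    N16: 126+17 = 143 ≤ 160
    N2: 66+17 = 83 > 70
    N25: 126+17 = 143 > 110
    N4: 90+17 = 107 ≤ 130
Round 3 — N2, N25 trip offline.
  N2 sheds 83 MW: no online neighbours, lost.
  N25 sheds 143 MW: no online neighbours, lost.
No further trips.

no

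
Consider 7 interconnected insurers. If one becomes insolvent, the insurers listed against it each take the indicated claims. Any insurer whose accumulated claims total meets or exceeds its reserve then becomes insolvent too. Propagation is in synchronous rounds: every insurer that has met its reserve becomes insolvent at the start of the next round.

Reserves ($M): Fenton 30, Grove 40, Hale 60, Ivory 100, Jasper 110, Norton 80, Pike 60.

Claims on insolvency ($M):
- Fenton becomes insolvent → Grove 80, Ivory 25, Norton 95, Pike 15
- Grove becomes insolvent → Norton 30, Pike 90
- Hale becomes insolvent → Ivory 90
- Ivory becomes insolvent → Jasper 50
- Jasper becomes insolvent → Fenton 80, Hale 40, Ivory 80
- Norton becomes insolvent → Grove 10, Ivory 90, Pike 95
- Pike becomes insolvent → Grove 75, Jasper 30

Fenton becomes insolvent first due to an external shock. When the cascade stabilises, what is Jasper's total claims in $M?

80

Round 1 — Fenton becomes insolvent (initial).
  Grove: +80 → 80 ≥ 40
  Ivory: +25 → 25 < 100
  Norton: +95 → 95 ≥ 80
  Pike: +15 → 15 < 60
Round 2 — Grove, Norton become insolvent.
  Ivory: +90 → 115 ≥ 100
  Pike: +90+95 → 200 ≥ 60
Round 3 — Ivory, Pike become insolvent.
  Jasper: +50+30 → 80 < 110
No further insolvencies.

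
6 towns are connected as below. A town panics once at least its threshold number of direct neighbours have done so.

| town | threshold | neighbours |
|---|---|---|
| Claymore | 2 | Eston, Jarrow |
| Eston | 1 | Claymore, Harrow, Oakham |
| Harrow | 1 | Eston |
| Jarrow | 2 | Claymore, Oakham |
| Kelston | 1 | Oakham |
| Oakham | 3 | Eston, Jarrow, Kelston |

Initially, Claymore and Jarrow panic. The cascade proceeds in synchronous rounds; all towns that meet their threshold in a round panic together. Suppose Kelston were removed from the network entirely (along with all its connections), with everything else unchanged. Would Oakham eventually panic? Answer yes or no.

With Kelston removed:
Round 1 — Claymore, Jarrow panic (initial).
Round 2 — checking thresholds:
  Eston: 1 of 3 neighbours ≥ 1, panics.
  Oakham: 1 of 2 neighbours < 3, holds.
Round 3 — checking thresholds:
  Harrow: 1 of 1 neighbours ≥ 1, panics.
  Oakham: 2 of 2 neighbours < 3, holds.
Round 4 — no new panics; cascade stops.

no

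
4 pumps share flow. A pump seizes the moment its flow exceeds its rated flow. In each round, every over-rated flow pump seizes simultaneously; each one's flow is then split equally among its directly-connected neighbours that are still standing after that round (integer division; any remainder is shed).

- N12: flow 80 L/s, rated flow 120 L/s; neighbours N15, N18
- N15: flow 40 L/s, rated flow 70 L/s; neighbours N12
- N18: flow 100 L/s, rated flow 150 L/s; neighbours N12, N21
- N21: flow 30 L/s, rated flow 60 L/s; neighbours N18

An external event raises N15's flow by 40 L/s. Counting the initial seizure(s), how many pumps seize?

4

Round 1 — N15 at 80 > 70. N15 seizes.
  N15 sheds 80 L/s to N12: 80 each.
    N12: 80+80 = 160 > 120
Round 2 — N12 seizes.
  N12 sheds 160 L/s to N18: 160 each.
    N18: 100+160 = 260 > 150
Round 3 — N18 seizes.
  N18 sheds 260 L/s to N21: 260 each.
    N21: 30+260 = 290 > 60
Round 4 — N21 seizes.
  N21 sheds 290 L/s: no online neighbours, lost.
No further seizures.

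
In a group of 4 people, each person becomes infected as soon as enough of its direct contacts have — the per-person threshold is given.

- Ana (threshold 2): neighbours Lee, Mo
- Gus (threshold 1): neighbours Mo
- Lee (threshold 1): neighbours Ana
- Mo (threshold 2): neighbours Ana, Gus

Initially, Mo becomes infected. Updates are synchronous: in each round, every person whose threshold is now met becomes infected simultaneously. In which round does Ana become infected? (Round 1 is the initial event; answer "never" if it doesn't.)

Round 1 — Mo becomes infected (initial).
Round 2 — checking thresholds:
  Ana: 1 of 2 neighbours < 2, not yet.
  Gus: 1 of 1 neighbours ≥ 1, becomes infected.
Round 3 — no new infections; cascade stops.

never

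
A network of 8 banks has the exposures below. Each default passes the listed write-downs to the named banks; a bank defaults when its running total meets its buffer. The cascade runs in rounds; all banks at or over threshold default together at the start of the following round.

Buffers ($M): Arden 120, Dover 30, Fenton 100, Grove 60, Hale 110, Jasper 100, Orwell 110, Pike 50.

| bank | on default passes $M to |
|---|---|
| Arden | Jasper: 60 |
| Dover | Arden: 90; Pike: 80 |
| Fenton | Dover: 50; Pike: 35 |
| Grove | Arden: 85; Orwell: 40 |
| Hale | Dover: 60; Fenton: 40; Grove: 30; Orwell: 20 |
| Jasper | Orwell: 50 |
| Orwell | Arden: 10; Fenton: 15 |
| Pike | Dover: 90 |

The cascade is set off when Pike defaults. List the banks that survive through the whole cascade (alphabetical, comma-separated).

Round 1 — Pike defaults (initial).
  Dover: +90 → 90 ≥ 30
Round 2 — Dover defaults.
  Arden: +90 → 90 < 120
No further defaults.

Arden, Fenton, Grove, Hale, Jasper, Orwell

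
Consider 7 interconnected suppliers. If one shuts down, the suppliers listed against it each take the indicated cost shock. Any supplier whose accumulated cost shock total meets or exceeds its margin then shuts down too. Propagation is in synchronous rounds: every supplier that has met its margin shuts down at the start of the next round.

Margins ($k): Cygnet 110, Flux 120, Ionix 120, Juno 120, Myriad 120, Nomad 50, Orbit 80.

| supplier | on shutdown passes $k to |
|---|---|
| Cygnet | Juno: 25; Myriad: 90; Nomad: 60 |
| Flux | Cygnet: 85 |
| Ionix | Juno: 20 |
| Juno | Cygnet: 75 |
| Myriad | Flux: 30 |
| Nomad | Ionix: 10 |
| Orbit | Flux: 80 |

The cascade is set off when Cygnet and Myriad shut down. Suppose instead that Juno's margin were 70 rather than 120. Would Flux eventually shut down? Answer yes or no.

With Juno's margin at 70:
Round 1 — Cygnet, Myriad shut down (initial).
  Flux: +30 → 30 < 120
  Juno: +25 → 25 < 70
  Nomad: +60 → 60 ≥ 50
Round 2 — Nomad shuts down.
  Ionix: +10 → 10 < 120
No further shutdowns.

no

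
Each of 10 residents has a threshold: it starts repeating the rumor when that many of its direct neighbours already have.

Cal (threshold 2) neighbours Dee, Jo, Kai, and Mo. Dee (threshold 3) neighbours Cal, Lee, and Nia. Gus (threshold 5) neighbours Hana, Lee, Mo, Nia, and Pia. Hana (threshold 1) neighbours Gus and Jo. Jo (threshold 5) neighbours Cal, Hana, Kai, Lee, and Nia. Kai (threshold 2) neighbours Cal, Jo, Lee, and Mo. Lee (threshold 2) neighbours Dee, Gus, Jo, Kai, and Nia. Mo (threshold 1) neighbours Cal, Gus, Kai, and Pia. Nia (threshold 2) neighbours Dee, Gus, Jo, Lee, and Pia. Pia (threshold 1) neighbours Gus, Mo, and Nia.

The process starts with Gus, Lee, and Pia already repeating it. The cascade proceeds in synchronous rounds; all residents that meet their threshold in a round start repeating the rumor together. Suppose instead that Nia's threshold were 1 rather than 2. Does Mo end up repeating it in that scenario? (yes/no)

With Nia's threshold at 1:
Round 1 — Gus, Lee, Pia start repeating the rumor (initial).
Round 2 — checking thresholds:
  Dee: 1 of 3 neighbours < 3, below threshold.
  Hana: 1 of 2 neighbours ≥ 1, starts repeating the rumor.
  Jo: 1 of 5 neighbours < 5, below threshold.
  Kai: 1 of 4 neighbours < 2, below threshold.
  Mo: 2 of 4 neighbours ≥ 1, starts repeating the rumor.
  Nia: 3 of 5 neighbours ≥ 1, starts repeating the rumor.
Round 3 — checking thresholds:
  Cal: 1 of 4 neighbours < 2, below threshold.
  Dee: 2 of 3 neighbours < 3, below threshold.
  Jo: 3 of 5 neighbours < 5, below threshold.
  Kai: 2 of 4 neighbours ≥ 2, starts repeating the rumor.
Round 4 — checking thresholds:
  Cal: 2 of 4 neighbours ≥ 2, starts repeating the rumor.
  Dee: 2 of 3 neighbours < 3, below threshold.
  Jo: 4 of 5 neighbours < 5, below threshold.
Round 5 — checking thresholds:
  Dee: 3 of 3 neighbours ≥ 3, starts repeating the rumor.
  Jo: 5 of 5 neighbours ≥ 5, starts repeating the rumor.
Round 6 — no new spreads; cascade stops.

yes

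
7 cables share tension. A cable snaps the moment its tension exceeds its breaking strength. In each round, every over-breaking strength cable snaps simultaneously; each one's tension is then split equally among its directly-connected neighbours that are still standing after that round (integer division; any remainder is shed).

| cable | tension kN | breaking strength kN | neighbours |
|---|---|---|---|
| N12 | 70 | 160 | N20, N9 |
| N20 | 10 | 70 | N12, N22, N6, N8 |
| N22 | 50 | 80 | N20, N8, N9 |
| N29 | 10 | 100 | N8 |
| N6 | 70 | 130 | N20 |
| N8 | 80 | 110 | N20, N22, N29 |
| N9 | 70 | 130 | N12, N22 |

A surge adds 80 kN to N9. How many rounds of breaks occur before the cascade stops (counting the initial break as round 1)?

Round 1 — N9 at 150 > 130. N9 snaps.
  N9 sheds 150 kN to N12, N22: 75 each.
    N12: 70+75 = 145 ≤ 160
    N22: 50+75 = 125 > 80
Round 2 — N22 snaps.
  N22 sheds 125 kN to N20, N8: 62 each (1 lost).
    N20: 10+62 = 72 > 70
    N8: 80+62 = 142 > 110
Round 3 — N20, N8 snap.
  N20 sheds 72 kN to N12, N6: 36 each.
    N12: 145+36 = 181 > 160
    N6: 70+36 = 106 ≤ 130
  N8 sheds 142 kN to N29: 142 each.
    N29: 10+142 = 152 > 100
Round 4 — N12, N29 snap.
  N12 sheds 181 kN: no online neighbours, lost.
  N29 sheds 152 kN: no online neighbours, lost.
No further breaks.

4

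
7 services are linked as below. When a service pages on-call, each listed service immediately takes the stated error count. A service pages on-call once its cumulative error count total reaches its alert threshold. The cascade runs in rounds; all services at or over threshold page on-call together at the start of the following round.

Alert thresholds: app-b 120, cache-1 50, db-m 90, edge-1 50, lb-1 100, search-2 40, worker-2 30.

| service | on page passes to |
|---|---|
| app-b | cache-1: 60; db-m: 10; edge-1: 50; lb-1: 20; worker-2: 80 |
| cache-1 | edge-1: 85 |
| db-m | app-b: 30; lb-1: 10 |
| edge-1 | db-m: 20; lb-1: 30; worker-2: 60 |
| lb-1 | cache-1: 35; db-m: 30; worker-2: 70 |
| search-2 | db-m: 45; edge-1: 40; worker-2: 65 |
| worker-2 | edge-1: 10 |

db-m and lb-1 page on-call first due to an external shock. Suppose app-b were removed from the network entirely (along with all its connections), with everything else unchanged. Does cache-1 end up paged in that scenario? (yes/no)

With app-b removed:
Round 1 — db-m, lb-1 page on-call (initial).
  cache-1: +35 → 35 < 50
  worker-2: +70 → 70 ≥ 30
Round 2 — worker-2 pages on-call.
  edge-1: +10 → 10 < 50
No further pages.

no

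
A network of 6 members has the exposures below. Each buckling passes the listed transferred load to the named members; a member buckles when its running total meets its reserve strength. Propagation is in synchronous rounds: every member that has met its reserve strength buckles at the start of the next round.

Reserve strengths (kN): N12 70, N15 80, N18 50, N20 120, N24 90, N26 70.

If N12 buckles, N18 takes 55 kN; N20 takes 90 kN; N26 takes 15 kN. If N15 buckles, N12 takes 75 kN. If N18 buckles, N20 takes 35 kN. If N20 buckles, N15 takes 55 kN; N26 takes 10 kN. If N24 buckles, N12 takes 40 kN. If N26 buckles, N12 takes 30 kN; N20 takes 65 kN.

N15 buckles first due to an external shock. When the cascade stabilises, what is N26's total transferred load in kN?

25

Round 1 — N15 buckles (initial).
  N12: +75 → 75 ≥ 70
Round 2 — N12 buckles.
  N18: +55 → 55 ≥ 50
  N20: +90 → 90 < 120
  N26: +15 → 15 < 70
Round 3 — N18 buckles.
  N20: +35 → 125 ≥ 120
Round 4 — N20 buckles.
  N26: +10 → 25 < 70
No further bucklings.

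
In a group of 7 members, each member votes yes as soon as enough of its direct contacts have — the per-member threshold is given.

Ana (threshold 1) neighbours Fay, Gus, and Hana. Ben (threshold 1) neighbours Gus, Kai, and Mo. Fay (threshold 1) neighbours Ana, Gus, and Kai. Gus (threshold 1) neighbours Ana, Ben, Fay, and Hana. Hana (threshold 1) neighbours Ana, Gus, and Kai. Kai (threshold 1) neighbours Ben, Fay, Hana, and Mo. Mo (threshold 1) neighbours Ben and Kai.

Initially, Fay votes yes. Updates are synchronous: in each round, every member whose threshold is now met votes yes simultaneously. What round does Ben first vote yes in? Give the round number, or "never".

3

Round 1 — Fay votes yes (initial).
Round 2 — checking thresholds:
  Ana: 1 of 3 neighbours ≥ 1, votes yes.
  Gus: 1 of 4 neighbours ≥ 1, votes yes.
  Kai: 1 of 4 neighbours ≥ 1, votes yes.
Round 3 — checking thresholds:
  Ben: 2 of 3 neighbours ≥ 1, votes yes.
  Hana: 3 of 3 neighbours ≥ 1, votes yes.
  Mo: 1 of 2 neighbours ≥ 1, votes yes.
Round 4 — no new yes votes; cascade stops.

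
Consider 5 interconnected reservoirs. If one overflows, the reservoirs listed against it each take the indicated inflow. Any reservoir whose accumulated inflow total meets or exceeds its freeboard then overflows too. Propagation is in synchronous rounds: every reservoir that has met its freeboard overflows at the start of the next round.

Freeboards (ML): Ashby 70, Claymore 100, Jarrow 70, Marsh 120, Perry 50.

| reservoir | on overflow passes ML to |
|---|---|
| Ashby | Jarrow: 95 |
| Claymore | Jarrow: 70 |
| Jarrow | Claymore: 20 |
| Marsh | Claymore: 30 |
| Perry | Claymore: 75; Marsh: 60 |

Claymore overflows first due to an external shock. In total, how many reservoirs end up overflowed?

Round 1 — Claymore overflows (initial).
  Jarrow: +70 → 70 ≥ 70
Round 2 — Jarrow overflows.
No further overflows.

2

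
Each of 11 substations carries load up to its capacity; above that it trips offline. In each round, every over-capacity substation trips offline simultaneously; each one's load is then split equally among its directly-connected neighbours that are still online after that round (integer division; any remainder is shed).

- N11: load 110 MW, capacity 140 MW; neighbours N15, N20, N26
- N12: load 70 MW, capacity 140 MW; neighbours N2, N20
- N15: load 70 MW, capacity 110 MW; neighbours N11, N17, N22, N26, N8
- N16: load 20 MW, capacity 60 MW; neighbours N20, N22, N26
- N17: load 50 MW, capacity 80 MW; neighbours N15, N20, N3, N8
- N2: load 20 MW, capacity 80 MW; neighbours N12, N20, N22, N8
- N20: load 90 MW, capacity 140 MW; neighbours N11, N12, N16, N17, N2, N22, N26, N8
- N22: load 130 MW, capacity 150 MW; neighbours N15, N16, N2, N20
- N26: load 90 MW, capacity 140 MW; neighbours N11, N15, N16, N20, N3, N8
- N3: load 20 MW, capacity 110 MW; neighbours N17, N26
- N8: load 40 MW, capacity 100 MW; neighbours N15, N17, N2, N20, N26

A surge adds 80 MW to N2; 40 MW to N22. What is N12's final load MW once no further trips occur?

Round 1 — N2 at 100 > 80; N22 at 170 > 150. N2, N22 trip offline.
  N2 sheds 100 MW to N12, N20, N8: 33 each (1 lost).
    N12: 70+33 = 103 ≤ 140
    N20: 90+33 = 123 ≤ 140
    N8: 40+33 = 73 ≤ 100
  N22 sheds 170 MW to N15, N16, N20: 56 each (2 lost).
    N15: 70+56 = 126 > 110
    N16: 20+56 = 76 > 60
    N20: 123+56 = 179 > 140
Round 2 — N15, N16, N20 trip offline.
  N15 sheds 126 MW to N11, N17, N26, N8: 31 each (2 lost).
    N11: 110+31 = 141 > 140
    N17: 50+31 = 81 > 80
    N26: 90+31 = 121 ≤ 140
    N8: 73+31 = 104 > 100
  N16 sheds 76 MW to N26: 76 each.
    N26: 121+76 = 197 > 140
  N20 sheds 179 MW to N11, N12, N17, N26, N8: 35 each (4 lost).
    N11: 141+35 = 176 > 140
    N12: 103+35 = 138 ≤ 140
    N17: 81+35 = 116 > 80
    N26: 197+35 = 232 > 140
    N8: 104+35 = 139 > 100
Round 3 — N11, N17, N26, N8 trip offline.
  N11 sheds 176 MW: no online neighbours, lost.
  N17 sheds 116 MW to N3: 116 each.
    N3: 20+116 = 136 > 110
  N26 sheds 232 MW to N3: 232 each.
    N3: 136+232 = 368 > 110
  N8 sheds 139 MW: no online neighbours, lost.
Round 4 — N3 trips offline.
  N3 sheds 368 MW: no online neighbours, lost.
No further trips.

138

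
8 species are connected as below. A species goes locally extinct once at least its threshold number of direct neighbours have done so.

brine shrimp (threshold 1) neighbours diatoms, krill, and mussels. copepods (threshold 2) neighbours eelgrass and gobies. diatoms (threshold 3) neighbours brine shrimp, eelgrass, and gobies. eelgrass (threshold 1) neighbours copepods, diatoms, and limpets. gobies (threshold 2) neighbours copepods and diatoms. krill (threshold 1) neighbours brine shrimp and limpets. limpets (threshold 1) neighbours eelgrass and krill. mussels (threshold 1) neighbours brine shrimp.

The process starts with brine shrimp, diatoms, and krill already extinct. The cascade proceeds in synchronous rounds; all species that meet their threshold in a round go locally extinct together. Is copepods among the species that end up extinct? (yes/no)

Round 1 — brine shrimp, diatoms, krill go locally extinct (initial).
Round 2 — checking thresholds:
  eelgrass: 1 of 3 neighbours ≥ 1, goes locally extinct.
  gobies: 1 of 2 neighbours < 2, holds.
  limpets: 1 of 2 neighbours ≥ 1, goes locally extinct.
  mussels: 1 of 1 neighbours ≥ 1, goes locally extinct.
Round 3 — no new extinctions; cascade stops.

no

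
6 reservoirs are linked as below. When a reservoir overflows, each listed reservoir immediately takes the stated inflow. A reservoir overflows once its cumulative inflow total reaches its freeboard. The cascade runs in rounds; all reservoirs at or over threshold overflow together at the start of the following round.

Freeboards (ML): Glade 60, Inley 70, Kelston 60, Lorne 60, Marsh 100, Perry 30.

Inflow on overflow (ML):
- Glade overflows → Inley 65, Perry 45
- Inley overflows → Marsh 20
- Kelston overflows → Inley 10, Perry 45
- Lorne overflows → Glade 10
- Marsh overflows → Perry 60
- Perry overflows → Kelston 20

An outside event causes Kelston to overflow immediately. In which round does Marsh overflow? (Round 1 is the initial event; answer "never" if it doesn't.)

never

Round 1 — Kelston overflows (initial).
  Inley: +10 → 10 < 70
  Perry: +45 → 45 ≥ 30
Round 2 — Perry overflows.
No further overflows.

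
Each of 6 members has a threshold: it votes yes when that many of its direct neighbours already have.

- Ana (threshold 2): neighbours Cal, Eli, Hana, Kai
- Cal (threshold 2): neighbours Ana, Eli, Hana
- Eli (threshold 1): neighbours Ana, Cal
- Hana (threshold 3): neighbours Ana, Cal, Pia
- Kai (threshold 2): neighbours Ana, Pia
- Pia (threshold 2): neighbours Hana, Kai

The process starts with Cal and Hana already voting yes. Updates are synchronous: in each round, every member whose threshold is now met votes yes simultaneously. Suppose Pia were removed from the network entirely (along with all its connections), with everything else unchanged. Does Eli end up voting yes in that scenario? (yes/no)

yes

With Pia removed:
Round 1 — Cal, Hana vote yes (initial).
Round 2 — checking thresholds:
  Ana: 2 of 4 neighbours ≥ 2, votes yes.
  Eli: 1 of 2 neighbours ≥ 1, votes yes.
Round 3 — no new yes votes; cascade stops.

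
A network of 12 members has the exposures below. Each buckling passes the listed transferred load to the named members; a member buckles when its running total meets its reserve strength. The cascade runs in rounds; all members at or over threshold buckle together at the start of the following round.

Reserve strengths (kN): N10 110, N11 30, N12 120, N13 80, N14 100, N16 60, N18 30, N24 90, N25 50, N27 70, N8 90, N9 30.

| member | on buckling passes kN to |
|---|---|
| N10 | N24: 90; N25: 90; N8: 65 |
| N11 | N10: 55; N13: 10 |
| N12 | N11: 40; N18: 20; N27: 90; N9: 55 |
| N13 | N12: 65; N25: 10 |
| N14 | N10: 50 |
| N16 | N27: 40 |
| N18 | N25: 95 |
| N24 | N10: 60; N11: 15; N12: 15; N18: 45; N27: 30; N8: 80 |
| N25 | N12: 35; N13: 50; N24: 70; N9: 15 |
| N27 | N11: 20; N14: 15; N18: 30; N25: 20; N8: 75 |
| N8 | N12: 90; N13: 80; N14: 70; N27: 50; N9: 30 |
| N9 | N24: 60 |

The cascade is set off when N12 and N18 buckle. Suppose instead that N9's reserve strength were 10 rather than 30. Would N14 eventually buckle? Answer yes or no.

With N9's reserve strength at 10:
Round 1 — N12, N18 buckle (initial).
  N11: +40 → 40 ≥ 30
  N25: +95 → 95 ≥ 50
  N27: +90 → 90 ≥ 70
  N9: +55 → 55 ≥ 10
Round 2 — N11, N25, N27, N9 buckle.
  N10: +55 → 55 < 110
  N13: +10+50 → 60 < 80
  N14: +15 → 15 < 100
  N24: +70+60 → 130 ≥ 90
  N8: +75 → 75 < 90
Round 3 — N24 buckles.
  N10: +60 → 115 ≥ 110
  N8: +80 → 155 ≥ 90
Round 4 — N10, N8 buckle.
  N13: +80 → 140 ≥ 80
  N14: +70 → 85 < 100
Round 5 — N13 buckles.
No further bucklings.

no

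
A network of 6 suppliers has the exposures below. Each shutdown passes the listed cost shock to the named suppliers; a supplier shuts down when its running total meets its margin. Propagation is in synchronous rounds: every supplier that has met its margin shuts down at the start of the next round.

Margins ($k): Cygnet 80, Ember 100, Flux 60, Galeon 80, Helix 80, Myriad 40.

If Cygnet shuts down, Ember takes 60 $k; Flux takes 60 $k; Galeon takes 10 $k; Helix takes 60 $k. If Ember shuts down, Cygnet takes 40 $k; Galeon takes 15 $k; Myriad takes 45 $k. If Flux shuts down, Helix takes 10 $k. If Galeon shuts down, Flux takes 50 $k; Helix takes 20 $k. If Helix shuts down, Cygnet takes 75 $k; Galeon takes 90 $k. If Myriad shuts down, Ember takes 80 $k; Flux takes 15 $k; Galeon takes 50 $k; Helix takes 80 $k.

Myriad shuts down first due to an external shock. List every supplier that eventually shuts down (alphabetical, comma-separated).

Flux, Galeon, Helix, Myriad

Round 1 — Myriad shuts down (initial).
  Ember: +80 → 80 < 100
  Flux: +15 → 15 < 60
  Galeon: +50 → 50 < 80
  Helix: +80 → 80 ≥ 80
Round 2 — Helix shuts down.
  Cygnet: +75 → 75 < 80
  Galeon: +90 → 140 ≥ 80
Round 3 — Galeon shuts down.
  Flux: +50 → 65 ≥ 60
Round 4 — Flux shuts down.
No further shutdowns.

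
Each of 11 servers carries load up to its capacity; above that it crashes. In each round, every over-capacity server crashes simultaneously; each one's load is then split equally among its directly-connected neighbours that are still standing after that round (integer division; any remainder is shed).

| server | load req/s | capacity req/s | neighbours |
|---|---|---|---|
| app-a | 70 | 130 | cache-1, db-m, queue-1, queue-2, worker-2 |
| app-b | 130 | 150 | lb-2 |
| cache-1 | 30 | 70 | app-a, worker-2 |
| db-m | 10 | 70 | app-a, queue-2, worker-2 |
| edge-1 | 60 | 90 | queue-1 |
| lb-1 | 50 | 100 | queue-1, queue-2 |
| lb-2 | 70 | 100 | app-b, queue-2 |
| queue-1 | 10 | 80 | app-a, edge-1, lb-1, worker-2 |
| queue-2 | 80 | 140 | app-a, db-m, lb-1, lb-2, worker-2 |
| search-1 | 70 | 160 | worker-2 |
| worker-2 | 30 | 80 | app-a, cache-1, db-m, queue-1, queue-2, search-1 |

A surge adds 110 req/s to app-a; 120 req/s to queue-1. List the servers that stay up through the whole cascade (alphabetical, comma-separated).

search-1

Round 1 — app-a at 180 > 130; queue-1 at 130 > 80. app-a, queue-1 crash.
  app-a sheds 180 req/s to cache-1, db-m, queue-2, worker-2: 45 each.
    cache-1: 30+45 = 75 > 70
    db-m: 10+45 = 55 ≤ 70
    queue-2: 80+45 = 125 ≤ 140
    worker-2: 30+45 = 75 ≤ 80
  queue-1 sheds 130 req/s to edge-1, lb-1, worker-2: 43 each (1 lost).
    edge-1: 60+43 = 103 > 90
    lb-1: 50+43 = 93 ≤ 100
    worker-2: 75+43 = 118 > 80
Round 2 — cache-1, edge-1, worker-2 crash.
  cache-1 sheds 75 req/s: no online neighbours, lost.
  edge-1 sheds 103 req/s: no online neighbours, lost.
  worker-2 sheds 118 req/s to db-m, queue-2, search-1: 39 each (1 lost).
    db-m: 55+39 = 94 > 70
    queue-2: 125+39 = 164 > 140
    search-1: 70+39 = 109 ≤ 160
Round 3 — db-m, queue-2 crash.
  db-m sheds 94 req/s: no online neighbours, lost.
  queue-2 sheds 164 req/s to lb-1, lb-2: 82 each.
    lb-1: 93+82 = 175 > 100
    lb-2: 70+82 = 152 > 100
Round 4 — lb-1, lb-2 crash.
  lb-1 sheds 175 req/s: no online neighbours, lost.
  lb-2 sheds 152 req/s to app-b: 152 each.
    app-b: 130+152 = 282 > 150
Round 5 — app-b crashes.
  app-b sheds 282 req/s: no online neighbours, lost.
No further crashes.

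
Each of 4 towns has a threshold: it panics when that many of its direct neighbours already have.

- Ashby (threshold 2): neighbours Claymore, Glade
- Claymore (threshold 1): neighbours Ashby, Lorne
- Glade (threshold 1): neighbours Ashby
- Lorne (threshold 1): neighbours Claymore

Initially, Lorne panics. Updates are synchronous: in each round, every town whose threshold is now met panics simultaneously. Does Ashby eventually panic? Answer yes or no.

no

Round 1 — Lorne panics (initial).
Round 2 — checking thresholds:
  Claymore: 1 of 2 neighbours ≥ 1, panics.
Round 3 — no new panics; cascade stops.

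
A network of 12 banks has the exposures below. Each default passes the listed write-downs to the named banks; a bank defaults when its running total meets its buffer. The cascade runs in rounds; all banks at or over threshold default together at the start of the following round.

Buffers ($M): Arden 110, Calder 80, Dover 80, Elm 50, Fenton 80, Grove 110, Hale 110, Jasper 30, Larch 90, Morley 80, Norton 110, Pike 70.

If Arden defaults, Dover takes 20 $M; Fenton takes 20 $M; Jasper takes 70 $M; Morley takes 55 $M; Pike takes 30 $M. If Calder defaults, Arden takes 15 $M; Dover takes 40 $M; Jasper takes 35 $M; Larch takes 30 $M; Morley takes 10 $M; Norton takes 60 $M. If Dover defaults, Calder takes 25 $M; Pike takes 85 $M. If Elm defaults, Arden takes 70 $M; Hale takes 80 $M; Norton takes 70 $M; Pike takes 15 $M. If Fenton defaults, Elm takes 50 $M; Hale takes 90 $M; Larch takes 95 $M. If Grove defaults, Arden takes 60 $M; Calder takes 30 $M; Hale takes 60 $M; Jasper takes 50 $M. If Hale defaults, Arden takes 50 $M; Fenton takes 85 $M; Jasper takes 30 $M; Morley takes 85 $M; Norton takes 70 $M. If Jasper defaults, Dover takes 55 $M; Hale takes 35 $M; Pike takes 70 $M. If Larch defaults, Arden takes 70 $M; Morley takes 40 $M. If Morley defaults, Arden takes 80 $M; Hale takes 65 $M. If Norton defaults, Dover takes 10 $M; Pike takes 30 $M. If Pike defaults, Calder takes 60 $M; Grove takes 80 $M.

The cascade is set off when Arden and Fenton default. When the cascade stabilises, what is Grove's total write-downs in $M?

80

Round 1 — Arden, Fenton default (initial).
  Dover: +20 → 20 < 80
  Elm: +50 → 50 ≥ 50
  Hale: +90 → 90 < 110
  Jasper: +70 → 70 ≥ 30
  Larch: +95 → 95 ≥ 90
  Morley: +55 → 55 < 80
  Pike: +30 → 30 < 70
Round 2 — Elm, Jasper, Larch default.
  Dover: +55 → 75 < 80
  Hale: +80+35 → 205 ≥ 110
  Morley: +40 → 95 ≥ 80
  Norton: +70 → 70 < 110
  Pike: +15+70 → 115 ≥ 70
Round 3 — Hale, Morley, Pike default.
  Calder: +60 → 60 < 80
  Grove: +80 → 80 < 110
  Norton: +70 → 140 ≥ 110
Round 4 — Norton defaults.
  Dover: +10 → 85 ≥ 80
Round 5 — Dover defaults.
  Calder: +25 → 85 ≥ 80
Round 6 — Calder defaults.
No further defaults.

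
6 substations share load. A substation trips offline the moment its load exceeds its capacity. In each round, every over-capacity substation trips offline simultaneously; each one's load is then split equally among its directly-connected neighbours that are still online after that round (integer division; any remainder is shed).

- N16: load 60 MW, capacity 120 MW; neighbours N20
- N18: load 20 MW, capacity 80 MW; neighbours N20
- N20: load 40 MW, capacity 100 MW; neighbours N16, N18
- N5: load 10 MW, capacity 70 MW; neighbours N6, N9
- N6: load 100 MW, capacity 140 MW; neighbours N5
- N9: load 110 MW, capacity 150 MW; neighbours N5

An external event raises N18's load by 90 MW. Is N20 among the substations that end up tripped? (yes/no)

yes

Round 1 — N18 at 110 > 80. N18 trips offline.
  N18 sheds 110 MW to N20: 110 each.
    N20: 40+110 = 150 > 100
Round 2 — N20 trips offline.
  N20 sheds 150 MW to N16: 150 each.
    N16: 60+150 = 210 > 120
Round 3 — N16 trips offline.
  N16 sheds 210 MW: no online neighbours, lost.
No further trips.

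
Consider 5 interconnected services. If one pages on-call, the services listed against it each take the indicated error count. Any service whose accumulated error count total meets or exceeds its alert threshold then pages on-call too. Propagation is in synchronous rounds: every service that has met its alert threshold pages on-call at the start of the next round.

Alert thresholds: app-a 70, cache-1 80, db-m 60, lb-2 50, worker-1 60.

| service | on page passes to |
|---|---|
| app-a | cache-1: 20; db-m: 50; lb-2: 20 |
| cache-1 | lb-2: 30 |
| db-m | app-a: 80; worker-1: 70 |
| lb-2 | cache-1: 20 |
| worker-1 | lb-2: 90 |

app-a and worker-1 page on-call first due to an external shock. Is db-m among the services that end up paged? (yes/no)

no

Round 1 — app-a, worker-1 page on-call (initial).
  cache-1: +20 → 20 < 80
  db-m: +50 → 50 < 60
  lb-2: +20+90 → 110 ≥ 50
Round 2 — lb-2 pages on-call.
  cache-1: +20 → 40 < 80
No further pages.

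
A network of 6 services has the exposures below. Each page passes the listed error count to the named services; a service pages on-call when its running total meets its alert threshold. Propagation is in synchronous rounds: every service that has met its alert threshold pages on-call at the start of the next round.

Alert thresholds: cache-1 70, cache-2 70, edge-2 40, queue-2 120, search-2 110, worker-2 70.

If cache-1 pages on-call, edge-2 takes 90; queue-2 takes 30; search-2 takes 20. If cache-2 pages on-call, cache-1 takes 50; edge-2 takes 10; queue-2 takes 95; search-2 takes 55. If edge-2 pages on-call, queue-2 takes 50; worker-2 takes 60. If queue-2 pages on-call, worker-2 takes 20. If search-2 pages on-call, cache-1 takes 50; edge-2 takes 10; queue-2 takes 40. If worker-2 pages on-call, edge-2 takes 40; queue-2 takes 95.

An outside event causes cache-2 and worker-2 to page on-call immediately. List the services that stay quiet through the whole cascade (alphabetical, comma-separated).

Round 1 — cache-2, worker-2 page on-call (initial).
  cache-1: +50 → 50 < 70
  edge-2: +10+40 → 50 ≥ 40
  queue-2: +95+95 → 190 ≥ 120
  search-2: +55 → 55 < 110
Round 2 — edge-2, queue-2 page on-call.
No further pages.

cache-1, search-2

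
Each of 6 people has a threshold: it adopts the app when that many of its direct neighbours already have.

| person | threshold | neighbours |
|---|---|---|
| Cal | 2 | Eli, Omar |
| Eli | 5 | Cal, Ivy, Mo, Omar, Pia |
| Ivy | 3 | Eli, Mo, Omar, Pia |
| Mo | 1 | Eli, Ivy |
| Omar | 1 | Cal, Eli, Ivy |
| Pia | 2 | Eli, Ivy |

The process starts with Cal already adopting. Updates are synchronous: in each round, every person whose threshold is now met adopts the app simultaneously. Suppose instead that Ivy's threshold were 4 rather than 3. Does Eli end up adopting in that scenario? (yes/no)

With Ivy's threshold at 4:
Round 1 — Cal adopts the app (initial).
Round 2 — checking thresholds:
  Eli: 1 of 5 neighbours < 5, below threshold.
  Omar: 1 of 3 neighbours ≥ 1, adopts the app.
Round 3 — no new adoptions; cascade stops.

no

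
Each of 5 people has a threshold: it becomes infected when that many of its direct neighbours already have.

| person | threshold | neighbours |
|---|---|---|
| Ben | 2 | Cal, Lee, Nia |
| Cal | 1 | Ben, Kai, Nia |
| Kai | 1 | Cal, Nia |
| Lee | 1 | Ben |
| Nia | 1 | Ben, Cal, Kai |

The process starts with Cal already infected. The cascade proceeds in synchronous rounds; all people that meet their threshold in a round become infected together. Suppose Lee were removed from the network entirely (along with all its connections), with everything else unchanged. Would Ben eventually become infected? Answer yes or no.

yes

With Lee removed:
Round 1 — Cal becomes infected (initial).
Round 2 — checking thresholds:
  Ben: 1 of 2 neighbours < 2, holds.
  Kai: 1 of 2 neighbours ≥ 1, becomes infected.
  Nia: 1 of 3 neighbours ≥ 1, becomes infected.
Round 3 — checking thresholds:
  Ben: 2 of 2 neighbours ≥ 2, becomes infected.
Round 4 — no new infections; cascade stops.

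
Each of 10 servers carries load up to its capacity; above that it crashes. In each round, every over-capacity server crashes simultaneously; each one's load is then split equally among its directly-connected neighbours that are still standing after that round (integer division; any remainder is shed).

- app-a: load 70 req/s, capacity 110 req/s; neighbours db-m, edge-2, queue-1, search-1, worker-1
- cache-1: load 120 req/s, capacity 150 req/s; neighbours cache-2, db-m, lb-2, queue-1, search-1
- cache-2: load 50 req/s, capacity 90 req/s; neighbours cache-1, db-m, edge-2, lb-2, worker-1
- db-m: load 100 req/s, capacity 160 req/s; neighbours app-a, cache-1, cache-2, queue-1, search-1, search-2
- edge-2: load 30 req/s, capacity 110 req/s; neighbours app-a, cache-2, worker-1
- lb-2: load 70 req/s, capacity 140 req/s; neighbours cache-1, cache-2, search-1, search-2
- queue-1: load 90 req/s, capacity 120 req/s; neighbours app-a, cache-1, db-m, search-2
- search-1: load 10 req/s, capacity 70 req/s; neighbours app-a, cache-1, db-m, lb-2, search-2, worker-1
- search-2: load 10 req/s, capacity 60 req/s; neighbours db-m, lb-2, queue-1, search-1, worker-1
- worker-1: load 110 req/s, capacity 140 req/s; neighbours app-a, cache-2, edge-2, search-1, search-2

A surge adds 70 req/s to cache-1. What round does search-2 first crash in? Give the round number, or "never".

4

Round 1 — cache-1 at 190 > 150. cache-1 crashes.
  cache-1 sheds 190 req/s to cache-2, db-m, lb-2, queue-1, search-1: 38 each.
    cache-2: 50+38 = 88 ≤ 90
    db-m: 100+38 = 138 ≤ 160
    lb-2: 70+38 = 108 ≤ 140
    queue-1: 90+38 = 128 > 120
    search-1: 10+38 = 48 ≤ 70
Round 2 — queue-1 crashes.
  queue-1 sheds 128 req/s to app-a, db-m, search-2: 42 each (2 lost).
    app-a: 70+42 = 112 > 110
    db-m: 138+42 = 180 > 160
    search-2: 10+42 = 52 ≤ 60
Round 3 — app-a, db-m crash.
  app-a sheds 112 req/s to edge-2, search-1, worker-1: 37 each (1 lost).
    edge-2: 30+37 = 67 ≤ 110
    search-1: 48+37 = 85 > 70
    worker-1: 110+37 = 147 > 140
  db-m sheds 180 req/s to cache-2, search-1, search-2: 60 each.
    cache-2: 88+60 = 148 > 90
    search-1: 85+60 = 145 > 70
    search-2: 52+60 = 112 > 60
Round 4 — cache-2, search-1, search-2, worker-1 crash.
  cache-2 sheds 148 req/s to edge-2, lb-2: 74 each.
    edge-2: 67+74 = 141 > 110
    lb-2: 108+74 = 182 > 140
  search-1 sheds 145 req/s to lb-2: 145 each.
    lb-2: 182+145 = 327 > 140
  search-2 sheds 112 req/s to lb-2: 112 each.
    lb-2: 327+112 = 439 > 140
  worker-1 sheds 147 req/s to edge-2: 147 each.
    edge-2: 141+147 = 288 > 110
Round 5 — edge-2, lb-2 crash.
  edge-2 sheds 288 req/s: no online neighbours, lost.
  lb-2 sheds 439 req/s: no online neighbours, lost.
No further crashes.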